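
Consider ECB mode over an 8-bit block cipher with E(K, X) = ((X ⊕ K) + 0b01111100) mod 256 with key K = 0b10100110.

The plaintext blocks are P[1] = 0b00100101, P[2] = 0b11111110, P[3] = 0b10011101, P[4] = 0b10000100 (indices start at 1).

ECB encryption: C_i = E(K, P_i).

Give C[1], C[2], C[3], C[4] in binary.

C[1] = 0b11111111, C[2] = 0b11010100, C[3] = 0b10110111, C[4] = 0b10011110

C[1]: E(K, 0b00100101) = 0b11111111.
C[2]: E(K, 0b11111110) = 0b11010100.
C[3]: E(K, 0b10011101) = 0b10110111.
C[4]: E(K, 0b10000100) = 0b10011110.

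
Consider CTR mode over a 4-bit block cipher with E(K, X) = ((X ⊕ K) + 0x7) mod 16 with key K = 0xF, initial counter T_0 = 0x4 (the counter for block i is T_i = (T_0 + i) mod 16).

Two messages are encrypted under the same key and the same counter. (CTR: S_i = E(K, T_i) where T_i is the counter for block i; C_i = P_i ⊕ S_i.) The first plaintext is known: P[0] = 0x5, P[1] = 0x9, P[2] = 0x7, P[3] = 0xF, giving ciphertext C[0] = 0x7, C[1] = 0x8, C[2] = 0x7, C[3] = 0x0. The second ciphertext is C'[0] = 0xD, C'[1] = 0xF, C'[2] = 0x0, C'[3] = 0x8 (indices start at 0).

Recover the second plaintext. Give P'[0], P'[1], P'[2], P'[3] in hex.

In CTR with a reused counter, both messages share the same keystream S_i, so C_i ⊕ C'_i = P_i ⊕ P'_i and thus P'_i = P_i ⊕ C_i ⊕ C'_i.
P'[0]: 0x5 ⊕ 0x7 ⊕ 0xD = 0xF.
P'[1]: 0x9 ⊕ 0x8 ⊕ 0xF = 0xE.
P'[2]: 0x7 ⊕ 0x7 ⊕ 0x0 = 0x0.
P'[3]: 0xF ⊕ 0x0 ⊕ 0x8 = 0x7.

P'[0] = 0xF, P'[1] = 0xE, P'[2] = 0x0, P'[3] = 0x7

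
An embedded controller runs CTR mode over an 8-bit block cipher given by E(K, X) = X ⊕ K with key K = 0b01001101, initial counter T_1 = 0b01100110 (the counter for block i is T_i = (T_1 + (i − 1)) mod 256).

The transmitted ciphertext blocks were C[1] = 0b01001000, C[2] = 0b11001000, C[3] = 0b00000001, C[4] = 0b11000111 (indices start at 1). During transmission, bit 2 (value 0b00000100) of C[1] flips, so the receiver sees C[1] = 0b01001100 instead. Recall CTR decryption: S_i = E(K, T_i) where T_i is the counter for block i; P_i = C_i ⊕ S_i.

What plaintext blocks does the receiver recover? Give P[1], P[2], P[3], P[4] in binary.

P[1] = 0b01100111, P[2] = 0b11100010, P[3] = 0b00100100, P[4] = 0b11100011

Only C[1] changed, to 0b01001100. In CTR, a change in C_i flips the same bit in P_i only; the keystream is unaffected. Decrypting the received ciphertext:
P[1]: T = 0b01100110, S = E(K, T) = 0b00101011; 0b01001100 ⊕ 0b00101011 = 0b01100111.
P[2]: T = 0b01100111, S = E(K, T) = 0b00101010; 0b11001000 ⊕ 0b00101010 = 0b11100010.
P[3]: T = 0b01101000, S = E(K, T) = 0b00100101; 0b00000001 ⊕ 0b00100101 = 0b00100100.
P[4]: T = 0b01101001, S = E(K, T) = 0b00100100; 0b11000111 ⊕ 0b00100100 = 0b11100011.
Blocks that differ from the original plaintext: P[1].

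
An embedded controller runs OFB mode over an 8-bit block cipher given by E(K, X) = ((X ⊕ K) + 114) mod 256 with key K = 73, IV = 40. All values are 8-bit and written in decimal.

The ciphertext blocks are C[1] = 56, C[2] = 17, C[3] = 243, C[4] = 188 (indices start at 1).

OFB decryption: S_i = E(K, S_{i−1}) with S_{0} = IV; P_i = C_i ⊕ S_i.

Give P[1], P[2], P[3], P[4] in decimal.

P[1] = 235, P[2] = 29, P[3] = 68, P[4] = 204

P[1]: S = E(K, 40) = 211; 56 ⊕ 211 = 235.
P[2]: S = E(K, 211) = 12; 17 ⊕ 12 = 29.
P[3]: S = E(K, 12) = 183; 243 ⊕ 183 = 68.
P[4]: S = E(K, 183) = 112; 188 ⊕ 112 = 204.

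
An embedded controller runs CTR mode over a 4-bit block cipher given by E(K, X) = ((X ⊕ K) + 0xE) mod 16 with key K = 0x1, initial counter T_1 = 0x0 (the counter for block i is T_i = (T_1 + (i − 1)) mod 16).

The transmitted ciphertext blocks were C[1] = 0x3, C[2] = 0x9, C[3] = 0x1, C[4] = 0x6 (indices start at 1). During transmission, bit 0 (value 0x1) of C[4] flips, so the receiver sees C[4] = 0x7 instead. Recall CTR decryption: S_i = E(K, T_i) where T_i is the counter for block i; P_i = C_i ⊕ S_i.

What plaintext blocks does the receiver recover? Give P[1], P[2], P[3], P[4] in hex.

Only C[4] changed, to 0x7. In CTR, a change in C_i flips the same bit in P_i only; the keystream is unaffected. Decrypting the received ciphertext:
P[1]: T = 0x0, S = E(K, T) = 0xF; 0x3 ⊕ 0xF = 0xC.
P[2]: T = 0x1, S = E(K, T) = 0xE; 0x9 ⊕ 0xE = 0x7.
P[3]: T = 0x2, S = E(K, T) = 0x1; 0x1 ⊕ 0x1 = 0x0.
P[4]: T = 0x3, S = E(K, T) = 0x0; 0x7 ⊕ 0x0 = 0x7.
Blocks that differ from the original plaintext: P[4].

P[1] = 0xC, P[2] = 0x7, P[3] = 0x0, P[4] = 0x7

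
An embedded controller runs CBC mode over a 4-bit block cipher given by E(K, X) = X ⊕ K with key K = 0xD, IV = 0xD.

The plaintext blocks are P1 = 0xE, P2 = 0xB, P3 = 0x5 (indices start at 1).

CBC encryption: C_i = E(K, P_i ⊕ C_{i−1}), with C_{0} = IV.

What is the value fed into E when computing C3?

C1: P1 ⊕ 0xD = 0x3; E(K, 0x3) = 0xE.
C2: P2 ⊕ 0xE = 0x5; E(K, 0x5) = 0x8.
C3: P3 ⊕ 0x8 = 0xD; E(K, 0xD) = 0x0.
So the input to E for block 3 is 0xD.

0xD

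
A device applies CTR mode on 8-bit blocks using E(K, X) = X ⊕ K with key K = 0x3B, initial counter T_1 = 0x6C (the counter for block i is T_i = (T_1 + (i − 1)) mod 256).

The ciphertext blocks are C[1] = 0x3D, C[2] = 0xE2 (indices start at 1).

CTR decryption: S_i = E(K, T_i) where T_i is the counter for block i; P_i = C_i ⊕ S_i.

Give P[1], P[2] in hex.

P[1] = 0x6A, P[2] = 0xB4

P[1]: T = 0x6C, S = E(K, T) = 0x57; 0x3D ⊕ 0x57 = 0x6A.
P[2]: T = 0x6D, S = E(K, T) = 0x56; 0xE2 ⊕ 0x56 = 0xB4.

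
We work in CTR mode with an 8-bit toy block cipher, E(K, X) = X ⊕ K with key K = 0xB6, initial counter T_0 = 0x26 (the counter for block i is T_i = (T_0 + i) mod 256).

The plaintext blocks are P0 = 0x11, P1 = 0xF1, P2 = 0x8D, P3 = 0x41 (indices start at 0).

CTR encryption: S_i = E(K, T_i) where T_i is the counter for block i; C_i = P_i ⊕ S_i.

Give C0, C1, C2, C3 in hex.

C0: T = 0x26, S = E(K, T) = 0x90; 0x11 ⊕ 0x90 = 0x81.
C1: T = 0x27, S = E(K, T) = 0x91; 0xF1 ⊕ 0x91 = 0x60.
C2: T = 0x28, S = E(K, T) = 0x9E; 0x8D ⊕ 0x9E = 0x13.
C3: T = 0x29, S = E(K, T) = 0x9F; 0x41 ⊕ 0x9F = 0xDE.

C0 = 0x81, C1 = 0x60, C2 = 0x13, C3 = 0xDE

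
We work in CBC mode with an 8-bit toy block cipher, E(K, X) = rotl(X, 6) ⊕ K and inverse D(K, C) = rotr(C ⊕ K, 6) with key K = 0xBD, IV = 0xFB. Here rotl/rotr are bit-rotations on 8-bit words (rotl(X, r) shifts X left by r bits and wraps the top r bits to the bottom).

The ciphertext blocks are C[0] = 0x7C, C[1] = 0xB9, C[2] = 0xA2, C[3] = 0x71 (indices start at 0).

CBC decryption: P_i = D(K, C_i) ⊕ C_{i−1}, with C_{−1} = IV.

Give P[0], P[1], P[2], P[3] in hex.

P[0] = 0xFC, P[1] = 0x6C, P[2] = 0xC5, P[3] = 0x91

P[0]: D(K, 0x7C) = 0x07; 0x07 ⊕ 0xFB = 0xFC.
P[1]: D(K, 0xB9) = 0x10; 0x10 ⊕ 0x7C = 0x6C.
P[2]: D(K, 0xA2) = 0x7C; 0x7C ⊕ 0xB9 = 0xC5.
P[3]: D(K, 0x71) = 0x33; 0x33 ⊕ 0xA2 = 0x91.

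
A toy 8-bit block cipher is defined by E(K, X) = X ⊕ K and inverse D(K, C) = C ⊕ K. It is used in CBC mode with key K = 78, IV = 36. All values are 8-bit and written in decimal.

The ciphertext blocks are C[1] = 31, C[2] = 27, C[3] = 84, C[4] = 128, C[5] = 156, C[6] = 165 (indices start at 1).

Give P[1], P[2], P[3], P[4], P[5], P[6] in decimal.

P[1] = 117, P[2] = 74, P[3] = 1, P[4] = 154, P[5] = 82, P[6] = 119

CBC decryption: P_i = D(K, C_i) ⊕ C_{i−1}, with C_{0} = IV.
P[1]: D(K, 31) = 81; 81 ⊕ 36 = 117.
P[2]: D(K, 27) = 85; 85 ⊕ 31 = 74.
P[3]: D(K, 84) = 26; 26 ⊕ 27 = 1.
P[4]: D(K, 128) = 206; 206 ⊕ 84 = 154.
P[5]: D(K, 156) = 210; 210 ⊕ 128 = 82.
P[6]: D(K, 165) = 235; 235 ⊕ 156 = 119.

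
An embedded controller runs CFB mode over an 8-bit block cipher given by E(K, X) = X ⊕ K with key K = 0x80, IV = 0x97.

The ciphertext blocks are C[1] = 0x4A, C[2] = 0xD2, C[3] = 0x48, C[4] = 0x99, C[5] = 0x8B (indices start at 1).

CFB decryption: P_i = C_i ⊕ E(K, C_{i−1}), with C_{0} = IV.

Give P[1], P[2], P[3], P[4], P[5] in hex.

P[1] = 0x5D, P[2] = 0x18, P[3] = 0x1A, P[4] = 0x51, P[5] = 0x92

P[1]: E(K, 0x97) = 0x17; 0x4A ⊕ 0x17 = 0x5D.
P[2]: E(K, 0x4A) = 0xCA; 0xD2 ⊕ 0xCA = 0x18.
P[3]: E(K, 0xD2) = 0x52; 0x48 ⊕ 0x52 = 0x1A.
P[4]: E(K, 0x48) = 0xC8; 0x99 ⊕ 0xC8 = 0x51.
P[5]: E(K, 0x99) = 0x19; 0x8B ⊕ 0x19 = 0x92.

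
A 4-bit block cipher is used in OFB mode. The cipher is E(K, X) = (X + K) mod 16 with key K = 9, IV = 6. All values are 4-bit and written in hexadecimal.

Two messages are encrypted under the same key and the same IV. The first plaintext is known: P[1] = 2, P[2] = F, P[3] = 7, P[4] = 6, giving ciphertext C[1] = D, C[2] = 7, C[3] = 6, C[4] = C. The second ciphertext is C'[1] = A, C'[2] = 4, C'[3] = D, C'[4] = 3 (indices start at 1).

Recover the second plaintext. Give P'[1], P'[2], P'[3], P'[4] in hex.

P'[1] = 5, P'[2] = C, P'[3] = C, P'[4] = 9

In OFB with a reused IV, both messages share the same keystream S_i, so C_i ⊕ C'_i = P_i ⊕ P'_i and thus P'_i = P_i ⊕ C_i ⊕ C'_i.
P'[1]: 2 ⊕ D ⊕ A = 5.
P'[2]: F ⊕ 7 ⊕ 4 = C.
P'[3]: 7 ⊕ 6 ⊕ D = C.
P'[4]: 6 ⊕ C ⊕ 3 = 9.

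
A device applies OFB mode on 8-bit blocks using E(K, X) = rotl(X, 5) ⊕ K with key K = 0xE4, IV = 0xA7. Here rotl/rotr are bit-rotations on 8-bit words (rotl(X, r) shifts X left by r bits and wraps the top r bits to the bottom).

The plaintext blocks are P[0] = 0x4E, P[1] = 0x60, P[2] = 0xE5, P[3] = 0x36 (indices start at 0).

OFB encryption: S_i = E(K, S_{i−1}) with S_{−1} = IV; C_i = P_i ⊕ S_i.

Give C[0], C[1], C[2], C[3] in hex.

C[0]: S = E(K, 0xA7) = 0x10; 0x4E ⊕ 0x10 = 0x5E.
C[1]: S = E(K, 0x10) = 0xE6; 0x60 ⊕ 0xE6 = 0x86.
C[2]: S = E(K, 0xE6) = 0x38; 0xE5 ⊕ 0x38 = 0xDD.
C[3]: S = E(K, 0x38) = 0xE3; 0x36 ⊕ 0xE3 = 0xD5.

C[0] = 0x5E, C[1] = 0x86, C[2] = 0xDD, C[3] = 0xD5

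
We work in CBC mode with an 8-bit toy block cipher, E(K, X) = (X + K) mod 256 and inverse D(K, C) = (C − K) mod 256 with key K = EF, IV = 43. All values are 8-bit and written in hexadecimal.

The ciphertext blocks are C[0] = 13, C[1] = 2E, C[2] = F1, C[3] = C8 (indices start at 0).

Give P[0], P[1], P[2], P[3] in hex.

CBC decryption: P_i = D(K, C_i) ⊕ C_{i−1}, with C_{−1} = IV.
P[0]: D(K, 13) = 24; 24 ⊕ 43 = 67.
P[1]: D(K, 2E) = 3F; 3F ⊕ 13 = 2C.
P[2]: D(K, F1) = 02; 02 ⊕ 2E = 2C.
P[3]: D(K, C8) = D9; D9 ⊕ F1 = 28.

P[0] = 67, P[1] = 2C, P[2] = 2C, P[3] = 28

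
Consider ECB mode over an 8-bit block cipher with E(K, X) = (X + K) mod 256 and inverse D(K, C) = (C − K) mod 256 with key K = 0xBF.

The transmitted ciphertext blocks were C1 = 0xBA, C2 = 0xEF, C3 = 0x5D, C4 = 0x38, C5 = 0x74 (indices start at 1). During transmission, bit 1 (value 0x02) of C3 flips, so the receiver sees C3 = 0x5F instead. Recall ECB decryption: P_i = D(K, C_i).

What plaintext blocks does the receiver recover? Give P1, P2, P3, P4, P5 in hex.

P1 = 0xFB, P2 = 0x30, P3 = 0xA0, P4 = 0x79, P5 = 0xB5

Only C3 changed, to 0x5F. In ECB, a change in C_i affects only P_i. Decrypting the received ciphertext:
P1: D(K, 0xBA) = 0xFB.
P2: D(K, 0xEF) = 0x30.
P3: D(K, 0x5F) = 0xA0.
P4: D(K, 0x38) = 0x79.
P5: D(K, 0x74) = 0xB5.
Blocks that differ from the original plaintext: P3.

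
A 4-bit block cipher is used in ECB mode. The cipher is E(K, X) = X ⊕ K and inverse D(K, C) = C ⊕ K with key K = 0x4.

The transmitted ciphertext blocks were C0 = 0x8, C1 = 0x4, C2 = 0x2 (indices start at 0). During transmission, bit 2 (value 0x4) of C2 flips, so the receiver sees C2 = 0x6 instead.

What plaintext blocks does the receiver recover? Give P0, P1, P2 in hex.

P0 = 0xC, P1 = 0x0, P2 = 0x2

ECB decryption: P_i = D(K, C_i).
Only C2 changed, to 0x6. In ECB, a change in C_i affects only P_i. Decrypting the received ciphertext:
P0: D(K, 0x8) = 0xC.
P1: D(K, 0x4) = 0x0.
P2: D(K, 0x6) = 0x2.
Blocks that differ from the original plaintext: P2.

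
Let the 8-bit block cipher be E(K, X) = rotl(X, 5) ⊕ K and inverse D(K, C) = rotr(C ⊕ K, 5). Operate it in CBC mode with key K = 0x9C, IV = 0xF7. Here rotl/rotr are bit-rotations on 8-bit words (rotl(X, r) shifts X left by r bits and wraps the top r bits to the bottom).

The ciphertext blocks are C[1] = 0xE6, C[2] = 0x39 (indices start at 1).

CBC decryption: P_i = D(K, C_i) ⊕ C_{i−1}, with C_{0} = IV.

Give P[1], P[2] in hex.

P[1]: D(K, 0xE6) = 0xD3; 0xD3 ⊕ 0xF7 = 0x24.
P[2]: D(K, 0x39) = 0x2D; 0x2D ⊕ 0xE6 = 0xCB.

P[1] = 0x24, P[2] = 0xCB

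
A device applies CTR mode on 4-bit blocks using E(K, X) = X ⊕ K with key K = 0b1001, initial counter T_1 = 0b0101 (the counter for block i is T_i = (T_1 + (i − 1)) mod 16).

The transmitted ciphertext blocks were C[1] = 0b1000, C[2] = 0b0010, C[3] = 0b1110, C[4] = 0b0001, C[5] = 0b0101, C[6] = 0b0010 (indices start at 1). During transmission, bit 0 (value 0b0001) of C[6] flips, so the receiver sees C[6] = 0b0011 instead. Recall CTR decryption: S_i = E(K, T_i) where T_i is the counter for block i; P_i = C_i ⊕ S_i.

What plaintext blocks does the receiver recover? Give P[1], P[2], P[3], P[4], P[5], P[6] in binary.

P[1] = 0b0100, P[2] = 0b1101, P[3] = 0b0000, P[4] = 0b0000, P[5] = 0b0101, P[6] = 0b0000

Only C[6] changed, to 0b0011. In CTR, a change in C_i flips the same bit in P_i only; the keystream is unaffected. Decrypting the received ciphertext:
P[1]: T = 0b0101, S = E(K, T) = 0b1100; 0b1000 ⊕ 0b1100 = 0b0100.
P[2]: T = 0b0110, S = E(K, T) = 0b1111; 0b0010 ⊕ 0b1111 = 0b1101.
P[3]: T = 0b0111, S = E(K, T) = 0b1110; 0b1110 ⊕ 0b1110 = 0b0000.
P[4]: T = 0b1000, S = E(K, T) = 0b0001; 0b0001 ⊕ 0b0001 = 0b0000.
P[5]: T = 0b1001, S = E(K, T) = 0b0000; 0b0101 ⊕ 0b0000 = 0b0101.
P[6]: T = 0b1010, S = E(K, T) = 0b0011; 0b0011 ⊕ 0b0011 = 0b0000.
Blocks that differ from the original plaintext: P[6].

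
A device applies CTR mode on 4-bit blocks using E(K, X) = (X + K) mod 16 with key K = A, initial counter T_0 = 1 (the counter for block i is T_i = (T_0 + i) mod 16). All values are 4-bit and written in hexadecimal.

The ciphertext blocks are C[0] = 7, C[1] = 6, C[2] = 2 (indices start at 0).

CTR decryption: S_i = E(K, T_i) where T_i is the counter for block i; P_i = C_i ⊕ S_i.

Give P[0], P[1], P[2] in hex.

P[0] = C, P[1] = A, P[2] = F

P[0]: T = 1, S = E(K, T) = B; 7 ⊕ B = C.
P[1]: T = 2, S = E(K, T) = C; 6 ⊕ C = A.
P[2]: T = 3, S = E(K, T) = D; 2 ⊕ D = F.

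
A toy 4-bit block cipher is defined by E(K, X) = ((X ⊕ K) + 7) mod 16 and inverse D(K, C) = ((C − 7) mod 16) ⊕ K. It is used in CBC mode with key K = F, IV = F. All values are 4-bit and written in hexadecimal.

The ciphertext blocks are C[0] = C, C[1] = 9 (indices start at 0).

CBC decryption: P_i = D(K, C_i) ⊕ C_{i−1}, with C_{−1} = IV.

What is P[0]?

P[0]: D(K, C) = A; A ⊕ F = 5.

P[0] = 5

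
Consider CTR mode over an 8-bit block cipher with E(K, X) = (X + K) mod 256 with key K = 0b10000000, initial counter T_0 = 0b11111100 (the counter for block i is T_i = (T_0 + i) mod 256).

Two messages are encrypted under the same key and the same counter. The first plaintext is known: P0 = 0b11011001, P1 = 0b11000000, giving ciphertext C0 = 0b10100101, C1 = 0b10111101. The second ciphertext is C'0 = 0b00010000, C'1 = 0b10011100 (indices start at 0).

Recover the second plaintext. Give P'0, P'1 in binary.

P'0 = 0b01101100, P'1 = 0b11100001

In CTR with a reused counter, both messages share the same keystream S_i, so C_i ⊕ C'_i = P_i ⊕ P'_i and thus P'_i = P_i ⊕ C_i ⊕ C'_i.
P'0: 0b11011001 ⊕ 0b10100101 ⊕ 0b00010000 = 0b01101100.
P'1: 0b11000000 ⊕ 0b10111101 ⊕ 0b10011100 = 0b11100001.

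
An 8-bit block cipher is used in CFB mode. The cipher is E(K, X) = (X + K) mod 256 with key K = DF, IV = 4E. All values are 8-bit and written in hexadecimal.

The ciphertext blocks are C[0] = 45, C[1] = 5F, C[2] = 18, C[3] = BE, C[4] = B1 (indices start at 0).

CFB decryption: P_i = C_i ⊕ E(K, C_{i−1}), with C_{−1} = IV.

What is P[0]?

P[0] = 68

P[0]: E(K, 4E) = 2D; 45 ⊕ 2D = 68.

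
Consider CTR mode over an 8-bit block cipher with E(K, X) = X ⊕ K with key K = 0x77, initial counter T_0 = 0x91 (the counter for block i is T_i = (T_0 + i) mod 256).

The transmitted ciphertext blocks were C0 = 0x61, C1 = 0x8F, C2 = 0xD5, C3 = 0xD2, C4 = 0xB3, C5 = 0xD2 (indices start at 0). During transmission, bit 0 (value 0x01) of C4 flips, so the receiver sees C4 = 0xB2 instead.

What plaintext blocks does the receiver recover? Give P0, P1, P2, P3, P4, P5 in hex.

CTR decryption: S_i = E(K, T_i) where T_i is the counter for block i; P_i = C_i ⊕ S_i.
Only C4 changed, to 0xB2. In CTR, a change in C_i flips the same bit in P_i only; the keystream is unaffected. Decrypting the received ciphertext:
P0: T = 0x91, S = E(K, T) = 0xE6; 0x61 ⊕ 0xE6 = 0x87.
P1: T = 0x92, S = E(K, T) = 0xE5; 0x8F ⊕ 0xE5 = 0x6A.
P2: T = 0x93, S = E(K, T) = 0xE4; 0xD5 ⊕ 0xE4 = 0x31.
P3: T = 0x94, S = E(K, T) = 0xE3; 0xD2 ⊕ 0xE3 = 0x31.
P4: T = 0x95, S = E(K, T) = 0xE2; 0xB2 ⊕ 0xE2 = 0x50.
P5: T = 0x96, S = E(K, T) = 0xE1; 0xD2 ⊕ 0xE1 = 0x33.
Blocks that differ from the original plaintext: P4.

P0 = 0x87, P1 = 0x6A, P2 = 0x31, P3 = 0x31, P4 = 0x50, P5 = 0x33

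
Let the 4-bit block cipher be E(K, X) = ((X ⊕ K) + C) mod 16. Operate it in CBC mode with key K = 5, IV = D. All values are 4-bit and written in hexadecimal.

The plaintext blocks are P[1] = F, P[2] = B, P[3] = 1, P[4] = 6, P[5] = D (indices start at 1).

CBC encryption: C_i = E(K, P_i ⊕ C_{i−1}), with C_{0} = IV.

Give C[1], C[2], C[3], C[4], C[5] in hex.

C[1]: P[1] ⊕ D = 2; E(K, 2) = 3.
C[2]: P[2] ⊕ 3 = 8; E(K, 8) = 9.
C[3]: P[3] ⊕ 9 = 8; E(K, 8) = 9.
C[4]: P[4] ⊕ 9 = F; E(K, F) = 6.
C[5]: P[5] ⊕ 6 = B; E(K, B) = A.

C[1] = 3, C[2] = 9, C[3] = 9, C[4] = 6, C[5] = A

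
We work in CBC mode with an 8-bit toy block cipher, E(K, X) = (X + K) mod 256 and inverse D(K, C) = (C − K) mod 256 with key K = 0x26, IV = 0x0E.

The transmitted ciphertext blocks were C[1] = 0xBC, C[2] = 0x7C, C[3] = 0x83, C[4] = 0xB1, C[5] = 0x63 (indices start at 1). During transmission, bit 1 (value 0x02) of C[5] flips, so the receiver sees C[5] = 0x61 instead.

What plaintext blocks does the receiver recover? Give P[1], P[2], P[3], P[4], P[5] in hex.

P[1] = 0x98, P[2] = 0xEA, P[3] = 0x21, P[4] = 0x08, P[5] = 0x8A

CBC decryption: P_i = D(K, C_i) ⊕ C_{i−1}, with C_{0} = IV.
Only C[5] changed, to 0x61. In CBC, a change in C_i garbles P_i and flips the same bit in P_{i+1}. Decrypting the received ciphertext:
P[1]: D(K, 0xBC) = 0x96; 0x96 ⊕ 0x0E = 0x98.
P[2]: D(K, 0x7C) = 0x56; 0x56 ⊕ 0xBC = 0xEA.
P[3]: D(K, 0x83) = 0x5D; 0x5D ⊕ 0x7C = 0x21.
P[4]: D(K, 0xB1) = 0x8B; 0x8B ⊕ 0x83 = 0x08.
P[5]: D(K, 0x61) = 0x3B; 0x3B ⊕ 0xB1 = 0x8A.
Blocks that differ from the original plaintext: P[5].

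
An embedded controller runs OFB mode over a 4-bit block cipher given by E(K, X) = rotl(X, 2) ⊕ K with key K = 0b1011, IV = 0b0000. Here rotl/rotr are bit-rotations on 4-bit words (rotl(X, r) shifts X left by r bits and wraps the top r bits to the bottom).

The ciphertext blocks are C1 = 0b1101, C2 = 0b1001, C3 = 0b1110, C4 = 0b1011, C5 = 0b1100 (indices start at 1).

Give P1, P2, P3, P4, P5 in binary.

P1 = 0b0110, P2 = 0b1100, P3 = 0b0000, P4 = 0b1011, P5 = 0b0111

OFB decryption: S_i = E(K, S_{i−1}) with S_{0} = IV; P_i = C_i ⊕ S_i.
P1: S = E(K, 0b0000) = 0b1011; 0b1101 ⊕ 0b1011 = 0b0110.
P2: S = E(K, 0b1011) = 0b0101; 0b1001 ⊕ 0b0101 = 0b1100.
P3: S = E(K, 0b0101) = 0b1110; 0b1110 ⊕ 0b1110 = 0b0000.
P4: S = E(K, 0b1110) = 0b0000; 0b1011 ⊕ 0b0000 = 0b1011.
P5: S = E(K, 0b0000) = 0b1011; 0b1100 ⊕ 0b1011 = 0b0111.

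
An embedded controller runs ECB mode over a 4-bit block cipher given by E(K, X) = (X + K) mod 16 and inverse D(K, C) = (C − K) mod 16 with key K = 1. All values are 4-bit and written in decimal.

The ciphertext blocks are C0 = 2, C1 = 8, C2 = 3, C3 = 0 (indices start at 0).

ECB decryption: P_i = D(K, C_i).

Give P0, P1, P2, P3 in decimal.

P0 = 1, P1 = 7, P2 = 2, P3 = 15

P0: D(K, 2) = 1.
P1: D(K, 8) = 7.
P2: D(K, 3) = 2.
P3: D(K, 0) = 15.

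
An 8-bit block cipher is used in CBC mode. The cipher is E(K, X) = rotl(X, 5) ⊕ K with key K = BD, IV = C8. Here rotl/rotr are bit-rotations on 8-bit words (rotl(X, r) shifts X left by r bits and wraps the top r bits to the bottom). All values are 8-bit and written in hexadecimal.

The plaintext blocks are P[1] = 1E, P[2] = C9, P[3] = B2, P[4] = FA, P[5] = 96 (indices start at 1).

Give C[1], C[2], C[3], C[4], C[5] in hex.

C[1] = 67, C[2] = 68, C[3] = E6, C[4] = 3E, C[5] = A8

CBC encryption: C_i = E(K, P_i ⊕ C_{i−1}), with C_{0} = IV.
C[1]: P[1] ⊕ C8 = D6; E(K, D6) = 67.
C[2]: P[2] ⊕ 67 = AE; E(K, AE) = 68.
C[3]: P[3] ⊕ 68 = DA; E(K, DA) = E6.
C[4]: P[4] ⊕ E6 = 1C; E(K, 1C) = 3E.
C[5]: P[5] ⊕ 3E = A8; E(K, A8) = A8.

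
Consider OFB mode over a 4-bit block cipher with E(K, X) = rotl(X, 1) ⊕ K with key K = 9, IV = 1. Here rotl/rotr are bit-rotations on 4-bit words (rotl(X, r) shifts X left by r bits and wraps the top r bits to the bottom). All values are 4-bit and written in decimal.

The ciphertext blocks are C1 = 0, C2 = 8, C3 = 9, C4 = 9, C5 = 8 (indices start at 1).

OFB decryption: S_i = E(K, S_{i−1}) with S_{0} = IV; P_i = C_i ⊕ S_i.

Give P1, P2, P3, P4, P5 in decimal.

P1 = 11, P2 = 6, P3 = 13, P4 = 8, P5 = 3

P1: S = E(K, 1) = 11; 0 ⊕ 11 = 11.
P2: S = E(K, 11) = 14; 8 ⊕ 14 = 6.
P3: S = E(K, 14) = 4; 9 ⊕ 4 = 13.
P4: S = E(K, 4) = 1; 9 ⊕ 1 = 8.
P5: S = E(K, 1) = 11; 8 ⊕ 11 = 3.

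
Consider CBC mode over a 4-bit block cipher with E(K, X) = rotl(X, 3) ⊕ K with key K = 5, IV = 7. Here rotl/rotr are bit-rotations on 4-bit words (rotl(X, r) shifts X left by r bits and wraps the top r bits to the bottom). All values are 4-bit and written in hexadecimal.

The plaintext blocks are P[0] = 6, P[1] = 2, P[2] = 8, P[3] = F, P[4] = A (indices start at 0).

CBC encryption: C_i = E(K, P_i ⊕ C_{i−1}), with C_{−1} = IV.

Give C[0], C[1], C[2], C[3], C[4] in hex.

C[0]: P[0] ⊕ 7 = 1; E(K, 1) = D.
C[1]: P[1] ⊕ D = F; E(K, F) = A.
C[2]: P[2] ⊕ A = 2; E(K, 2) = 4.
C[3]: P[3] ⊕ 4 = B; E(K, B) = 8.
C[4]: P[4] ⊕ 8 = 2; E(K, 2) = 4.

C[0] = D, C[1] = A, C[2] = 4, C[3] = 8, C[4] = 4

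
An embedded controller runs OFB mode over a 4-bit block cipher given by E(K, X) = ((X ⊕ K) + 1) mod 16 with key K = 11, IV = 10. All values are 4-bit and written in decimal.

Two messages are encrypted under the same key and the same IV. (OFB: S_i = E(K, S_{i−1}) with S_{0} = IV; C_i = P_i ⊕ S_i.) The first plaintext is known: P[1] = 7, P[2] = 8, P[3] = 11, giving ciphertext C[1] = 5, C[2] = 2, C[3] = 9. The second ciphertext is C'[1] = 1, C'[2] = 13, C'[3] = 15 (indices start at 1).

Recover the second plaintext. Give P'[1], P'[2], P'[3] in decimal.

P'[1] = 3, P'[2] = 7, P'[3] = 13

In OFB with a reused IV, both messages share the same keystream S_i, so C_i ⊕ C'_i = P_i ⊕ P'_i and thus P'_i = P_i ⊕ C_i ⊕ C'_i.
P'[1]: 7 ⊕ 5 ⊕ 1 = 3.
P'[2]: 8 ⊕ 2 ⊕ 13 = 7.
P'[3]: 11 ⊕ 9 ⊕ 15 = 13.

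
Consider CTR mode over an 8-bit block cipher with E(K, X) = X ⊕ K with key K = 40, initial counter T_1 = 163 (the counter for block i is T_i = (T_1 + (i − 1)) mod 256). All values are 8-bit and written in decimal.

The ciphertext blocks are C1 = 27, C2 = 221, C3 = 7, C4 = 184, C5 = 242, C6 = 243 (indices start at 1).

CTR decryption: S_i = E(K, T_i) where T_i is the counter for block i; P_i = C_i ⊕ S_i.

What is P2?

P2: T = 164, S = E(K, T) = 140; 221 ⊕ 140 = 81.

P2 = 81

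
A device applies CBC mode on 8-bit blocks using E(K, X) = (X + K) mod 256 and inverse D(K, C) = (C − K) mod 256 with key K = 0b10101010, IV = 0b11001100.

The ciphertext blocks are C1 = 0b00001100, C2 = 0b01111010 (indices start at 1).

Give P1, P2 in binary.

P1 = 0b10101110, P2 = 0b11011100

CBC decryption: P_i = D(K, C_i) ⊕ C_{i−1}, with C_{0} = IV.
P1: D(K, 0b00001100) = 0b01100010; 0b01100010 ⊕ 0b11001100 = 0b10101110.
P2: D(K, 0b01111010) = 0b11010000; 0b11010000 ⊕ 0b00001100 = 0b11011100.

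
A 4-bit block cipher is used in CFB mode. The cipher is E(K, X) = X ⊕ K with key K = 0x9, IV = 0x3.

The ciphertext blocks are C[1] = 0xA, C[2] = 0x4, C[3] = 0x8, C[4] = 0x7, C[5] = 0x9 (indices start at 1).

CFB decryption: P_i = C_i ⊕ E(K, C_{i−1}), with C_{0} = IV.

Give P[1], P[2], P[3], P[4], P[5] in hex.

P[1] = 0x0, P[2] = 0x7, P[3] = 0x5, P[4] = 0x6, P[5] = 0x7

P[1]: E(K, 0x3) = 0xA; 0xA ⊕ 0xA = 0x0.
P[2]: E(K, 0xA) = 0x3; 0x4 ⊕ 0x3 = 0x7.
P[3]: E(K, 0x4) = 0xD; 0x8 ⊕ 0xD = 0x5.
P[4]: E(K, 0x8) = 0x1; 0x7 ⊕ 0x1 = 0x6.
P[5]: E(K, 0x7) = 0xE; 0x9 ⊕ 0xE = 0x7.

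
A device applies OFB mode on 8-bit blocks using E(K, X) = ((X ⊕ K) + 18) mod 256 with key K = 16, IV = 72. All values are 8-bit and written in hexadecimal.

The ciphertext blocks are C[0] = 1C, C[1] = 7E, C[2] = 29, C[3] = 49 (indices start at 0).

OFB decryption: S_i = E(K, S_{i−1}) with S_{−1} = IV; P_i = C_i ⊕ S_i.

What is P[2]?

P[0]: S = E(K, 72) = 7C; 1C ⊕ 7C = 60.
P[1]: S = E(K, 7C) = 82; 7E ⊕ 82 = FC.
P[2]: S = E(K, 82) = AC; 29 ⊕ AC = 85.

P[2] = 85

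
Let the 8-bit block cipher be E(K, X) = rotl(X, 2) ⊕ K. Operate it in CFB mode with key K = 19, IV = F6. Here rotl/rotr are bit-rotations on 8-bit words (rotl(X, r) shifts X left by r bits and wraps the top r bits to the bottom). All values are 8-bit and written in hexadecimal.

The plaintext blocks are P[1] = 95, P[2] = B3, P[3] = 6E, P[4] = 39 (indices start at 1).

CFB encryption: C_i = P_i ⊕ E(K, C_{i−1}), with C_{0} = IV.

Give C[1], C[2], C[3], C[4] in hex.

C[1]: E(K, F6) = C2; 95 ⊕ C2 = 57.
C[2]: E(K, 57) = 44; B3 ⊕ 44 = F7.
C[3]: E(K, F7) = C6; 6E ⊕ C6 = A8.
C[4]: E(K, A8) = BB; 39 ⊕ BB = 82.

C[1] = 57, C[2] = F7, C[3] = A8, C[4] = 82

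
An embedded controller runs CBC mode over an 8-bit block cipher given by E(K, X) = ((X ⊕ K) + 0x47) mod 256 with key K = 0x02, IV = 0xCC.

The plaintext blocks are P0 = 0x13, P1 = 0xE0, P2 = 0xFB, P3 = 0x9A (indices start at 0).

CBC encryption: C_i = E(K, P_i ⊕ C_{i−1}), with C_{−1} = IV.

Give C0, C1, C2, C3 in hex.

C0 = 0x24, C1 = 0x0D, C2 = 0x3B, C3 = 0xEA

C0: P0 ⊕ 0xCC = 0xDF; E(K, 0xDF) = 0x24.
C1: P1 ⊕ 0x24 = 0xC4; E(K, 0xC4) = 0x0D.
C2: P2 ⊕ 0x0D = 0xF6; E(K, 0xF6) = 0x3B.
C3: P3 ⊕ 0x3B = 0xA1; E(K, 0xA1) = 0xEA.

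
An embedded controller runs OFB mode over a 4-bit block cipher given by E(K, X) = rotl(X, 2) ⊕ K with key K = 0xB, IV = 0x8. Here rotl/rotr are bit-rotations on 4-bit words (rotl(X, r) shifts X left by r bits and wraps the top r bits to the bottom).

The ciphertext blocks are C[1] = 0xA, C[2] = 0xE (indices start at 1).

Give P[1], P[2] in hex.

P[1] = 0x3, P[2] = 0x3

OFB decryption: S_i = E(K, S_{i−1}) with S_{0} = IV; P_i = C_i ⊕ S_i.
P[1]: S = E(K, 0x8) = 0x9; 0xA ⊕ 0x9 = 0x3.
P[2]: S = E(K, 0x9) = 0xD; 0xE ⊕ 0xD = 0x3.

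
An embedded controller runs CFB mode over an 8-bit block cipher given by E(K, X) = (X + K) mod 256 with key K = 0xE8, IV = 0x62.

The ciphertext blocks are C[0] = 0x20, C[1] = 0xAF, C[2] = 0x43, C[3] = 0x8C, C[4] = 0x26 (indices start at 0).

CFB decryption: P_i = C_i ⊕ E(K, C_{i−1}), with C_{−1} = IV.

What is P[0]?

P[0] = 0x6A

P[0]: E(K, 0x62) = 0x4A; 0x20 ⊕ 0x4A = 0x6A.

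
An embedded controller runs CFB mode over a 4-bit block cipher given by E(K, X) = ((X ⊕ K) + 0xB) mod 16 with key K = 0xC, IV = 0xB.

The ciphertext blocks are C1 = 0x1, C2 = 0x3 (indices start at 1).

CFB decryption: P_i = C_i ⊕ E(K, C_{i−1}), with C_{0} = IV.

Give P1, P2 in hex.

P1: E(K, 0xB) = 0x2; 0x1 ⊕ 0x2 = 0x3.
P2: E(K, 0x1) = 0x8; 0x3 ⊕ 0x8 = 0xB.

P1 = 0x3, P2 = 0xB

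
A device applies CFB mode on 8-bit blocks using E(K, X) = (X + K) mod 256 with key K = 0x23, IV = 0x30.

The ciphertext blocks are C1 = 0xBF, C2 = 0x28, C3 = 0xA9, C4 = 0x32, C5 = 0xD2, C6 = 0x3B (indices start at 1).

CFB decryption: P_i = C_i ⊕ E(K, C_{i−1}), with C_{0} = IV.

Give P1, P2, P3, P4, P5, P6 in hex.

P1: E(K, 0x30) = 0x53; 0xBF ⊕ 0x53 = 0xEC.
P2: E(K, 0xBF) = 0xE2; 0x28 ⊕ 0xE2 = 0xCA.
P3: E(K, 0x28) = 0x4B; 0xA9 ⊕ 0x4B = 0xE2.
P4: E(K, 0xA9) = 0xCC; 0x32 ⊕ 0xCC = 0xFE.
P5: E(K, 0x32) = 0x55; 0xD2 ⊕ 0x55 = 0x87.
P6: E(K, 0xD2) = 0xF5; 0x3B ⊕ 0xF5 = 0xCE.

P1 = 0xEC, P2 = 0xCA, P3 = 0xE2, P4 = 0xFE, P5 = 0x87, P6 = 0xCE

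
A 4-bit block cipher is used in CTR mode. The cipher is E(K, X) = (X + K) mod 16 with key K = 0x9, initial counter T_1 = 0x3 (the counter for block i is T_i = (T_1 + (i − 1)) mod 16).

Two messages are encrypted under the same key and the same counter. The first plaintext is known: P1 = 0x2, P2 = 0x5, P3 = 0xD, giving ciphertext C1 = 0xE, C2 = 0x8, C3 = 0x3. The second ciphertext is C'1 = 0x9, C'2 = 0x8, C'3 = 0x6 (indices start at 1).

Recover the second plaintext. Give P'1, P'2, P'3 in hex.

P'1 = 0x5, P'2 = 0x5, P'3 = 0x8

In CTR with a reused counter, both messages share the same keystream S_i, so C_i ⊕ C'_i = P_i ⊕ P'_i and thus P'_i = P_i ⊕ C_i ⊕ C'_i.
P'1: 0x2 ⊕ 0xE ⊕ 0x9 = 0x5.
P'2: 0x5 ⊕ 0x8 ⊕ 0x8 = 0x5.
P'3: 0xD ⊕ 0x3 ⊕ 0x6 = 0x8.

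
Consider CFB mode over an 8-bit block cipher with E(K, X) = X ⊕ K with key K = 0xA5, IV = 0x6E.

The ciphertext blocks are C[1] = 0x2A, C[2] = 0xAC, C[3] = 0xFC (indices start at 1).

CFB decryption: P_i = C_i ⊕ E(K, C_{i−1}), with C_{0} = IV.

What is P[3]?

P[3] = 0xF5

P[3]: E(K, 0xAC) = 0x09; 0xFC ⊕ 0x09 = 0xF5.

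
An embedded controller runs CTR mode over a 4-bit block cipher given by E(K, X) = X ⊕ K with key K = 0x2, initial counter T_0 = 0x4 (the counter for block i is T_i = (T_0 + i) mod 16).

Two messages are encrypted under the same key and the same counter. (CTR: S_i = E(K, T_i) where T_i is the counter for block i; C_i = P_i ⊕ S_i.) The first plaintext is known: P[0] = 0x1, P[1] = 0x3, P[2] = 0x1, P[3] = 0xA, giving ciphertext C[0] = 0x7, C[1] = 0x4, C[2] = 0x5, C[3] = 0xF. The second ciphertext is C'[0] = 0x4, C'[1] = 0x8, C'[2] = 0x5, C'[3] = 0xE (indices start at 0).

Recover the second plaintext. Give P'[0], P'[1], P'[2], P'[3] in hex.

In CTR with a reused counter, both messages share the same keystream S_i, so C_i ⊕ C'_i = P_i ⊕ P'_i and thus P'_i = P_i ⊕ C_i ⊕ C'_i.
P'[0]: 0x1 ⊕ 0x7 ⊕ 0x4 = 0x2.
P'[1]: 0x3 ⊕ 0x4 ⊕ 0x8 = 0xF.
P'[2]: 0x1 ⊕ 0x5 ⊕ 0x5 = 0x1.
P'[3]: 0xA ⊕ 0xF ⊕ 0xE = 0xB.

P'[0] = 0x2, P'[1] = 0xF, P'[2] = 0x1, P'[3] = 0xB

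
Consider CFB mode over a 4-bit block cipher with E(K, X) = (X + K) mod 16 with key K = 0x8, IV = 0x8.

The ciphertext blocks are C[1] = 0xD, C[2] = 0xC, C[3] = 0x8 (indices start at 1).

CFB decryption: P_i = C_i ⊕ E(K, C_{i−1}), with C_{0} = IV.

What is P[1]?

P[1] = 0xD

P[1]: E(K, 0x8) = 0x0; 0xD ⊕ 0x0 = 0xD.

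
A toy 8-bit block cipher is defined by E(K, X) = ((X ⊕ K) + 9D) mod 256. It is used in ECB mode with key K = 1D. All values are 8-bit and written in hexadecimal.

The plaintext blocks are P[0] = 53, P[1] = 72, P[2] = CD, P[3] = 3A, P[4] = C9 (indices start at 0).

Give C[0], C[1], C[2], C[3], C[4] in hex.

ECB encryption: C_i = E(K, P_i).
C[0]: E(K, 53) = EB.
C[1]: E(K, 72) = 0C.
C[2]: E(K, CD) = 6D.
C[3]: E(K, 3A) = C4.
C[4]: E(K, C9) = 71.

C[0] = EB, C[1] = 0C, C[2] = 6D, C[3] = C4, C[4] = 71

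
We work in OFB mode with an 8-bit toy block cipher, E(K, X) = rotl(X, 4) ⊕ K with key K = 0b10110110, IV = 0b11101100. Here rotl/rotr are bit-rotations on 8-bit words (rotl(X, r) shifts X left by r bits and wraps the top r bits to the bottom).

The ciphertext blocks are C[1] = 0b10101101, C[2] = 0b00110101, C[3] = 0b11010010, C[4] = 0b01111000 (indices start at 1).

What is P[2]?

P[2] = 0b00000100

OFB decryption: S_i = E(K, S_{i−1}) with S_{0} = IV; P_i = C_i ⊕ S_i.
P[1]: S = E(K, 0b11101100) = 0b01111000; 0b10101101 ⊕ 0b01111000 = 0b11010101.
P[2]: S = E(K, 0b01111000) = 0b00110001; 0b00110101 ⊕ 0b00110001 = 0b00000100.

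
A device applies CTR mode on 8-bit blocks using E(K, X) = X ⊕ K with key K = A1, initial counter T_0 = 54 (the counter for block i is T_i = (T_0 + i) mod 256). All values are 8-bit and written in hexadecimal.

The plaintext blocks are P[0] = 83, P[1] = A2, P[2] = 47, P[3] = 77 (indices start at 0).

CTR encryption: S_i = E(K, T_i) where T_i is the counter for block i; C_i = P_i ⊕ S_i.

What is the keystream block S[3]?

C[0]: T = 54, S = E(K, T) = F5; 83 ⊕ F5 = 76.
C[1]: T = 55, S = E(K, T) = F4; A2 ⊕ F4 = 56.
C[2]: T = 56, S = E(K, T) = F7; 47 ⊕ F7 = B0.
C[3]: T = 57, S = E(K, T) = F6; 77 ⊕ F6 = 81.
So S[3] = F6.

F6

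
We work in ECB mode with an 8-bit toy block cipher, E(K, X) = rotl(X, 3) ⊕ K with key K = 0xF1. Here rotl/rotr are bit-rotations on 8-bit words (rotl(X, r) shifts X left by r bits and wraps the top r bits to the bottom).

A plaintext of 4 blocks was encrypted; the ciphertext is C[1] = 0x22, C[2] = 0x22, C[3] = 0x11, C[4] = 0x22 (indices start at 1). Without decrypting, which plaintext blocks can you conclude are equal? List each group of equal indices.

P[1] = P[2] = P[4]

ECB encrypts each block independently with the same key, so equal ciphertext blocks imply equal plaintext blocks.
C[1] = C[2] = C[4] = 0x22, so P[1] = P[2] = P[4].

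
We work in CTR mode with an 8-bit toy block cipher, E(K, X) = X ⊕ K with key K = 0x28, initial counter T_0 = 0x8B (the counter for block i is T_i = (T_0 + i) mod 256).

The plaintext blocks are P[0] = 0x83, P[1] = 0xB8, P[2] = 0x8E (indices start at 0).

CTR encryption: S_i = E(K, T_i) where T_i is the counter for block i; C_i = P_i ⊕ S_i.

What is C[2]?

C[0]: T = 0x8B, S = E(K, T) = 0xA3; 0x83 ⊕ 0xA3 = 0x20.
C[1]: T = 0x8C, S = E(K, T) = 0xA4; 0xB8 ⊕ 0xA4 = 0x1C.
C[2]: T = 0x8D, S = E(K, T) = 0xA5; 0x8E ⊕ 0xA5 = 0x2B.

C[2] = 0x2B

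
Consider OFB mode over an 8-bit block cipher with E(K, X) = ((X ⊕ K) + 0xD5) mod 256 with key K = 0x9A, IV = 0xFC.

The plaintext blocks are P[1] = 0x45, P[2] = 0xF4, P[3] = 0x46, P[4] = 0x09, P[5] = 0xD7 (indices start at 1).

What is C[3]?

OFB encryption: S_i = E(K, S_{i−1}) with S_{0} = IV; C_i = P_i ⊕ S_i.
C[1]: S = E(K, 0xFC) = 0x3B; 0x45 ⊕ 0x3B = 0x7E.
C[2]: S = E(K, 0x3B) = 0x76; 0xF4 ⊕ 0x76 = 0x82.
C[3]: S = E(K, 0x76) = 0xC1; 0x46 ⊕ 0xC1 = 0x87.

C[3] = 0x87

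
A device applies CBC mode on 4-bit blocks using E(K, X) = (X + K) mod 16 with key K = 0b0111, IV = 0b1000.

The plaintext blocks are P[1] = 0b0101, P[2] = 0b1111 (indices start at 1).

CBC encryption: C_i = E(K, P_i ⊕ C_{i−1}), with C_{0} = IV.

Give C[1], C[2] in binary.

C[1] = 0b0100, C[2] = 0b0010

C[1]: P[1] ⊕ 0b1000 = 0b1101; E(K, 0b1101) = 0b0100.
C[2]: P[2] ⊕ 0b0100 = 0b1011; E(K, 0b1011) = 0b0010.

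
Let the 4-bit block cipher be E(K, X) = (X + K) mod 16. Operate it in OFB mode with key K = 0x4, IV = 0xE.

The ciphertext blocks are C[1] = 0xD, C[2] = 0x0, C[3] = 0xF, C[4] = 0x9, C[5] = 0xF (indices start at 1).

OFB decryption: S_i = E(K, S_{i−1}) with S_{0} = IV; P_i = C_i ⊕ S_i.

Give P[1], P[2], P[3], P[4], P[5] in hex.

P[1] = 0xF, P[2] = 0x6, P[3] = 0x5, P[4] = 0x7, P[5] = 0xD

P[1]: S = E(K, 0xE) = 0x2; 0xD ⊕ 0x2 = 0xF.
P[2]: S = E(K, 0x2) = 0x6; 0x0 ⊕ 0x6 = 0x6.
P[3]: S = E(K, 0x6) = 0xA; 0xF ⊕ 0xA = 0x5.
P[4]: S = E(K, 0xA) = 0xE; 0x9 ⊕ 0xE = 0x7.
P[5]: S = E(K, 0xE) = 0x2; 0xF ⊕ 0x2 = 0xD.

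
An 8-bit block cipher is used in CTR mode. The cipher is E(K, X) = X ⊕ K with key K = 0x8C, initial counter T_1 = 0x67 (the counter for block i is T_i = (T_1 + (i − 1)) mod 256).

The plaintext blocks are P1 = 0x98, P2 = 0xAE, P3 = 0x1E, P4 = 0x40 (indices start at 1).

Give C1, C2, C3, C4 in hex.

CTR encryption: S_i = E(K, T_i) where T_i is the counter for block i; C_i = P_i ⊕ S_i.
C1: T = 0x67, S = E(K, T) = 0xEB; 0x98 ⊕ 0xEB = 0x73.
C2: T = 0x68, S = E(K, T) = 0xE4; 0xAE ⊕ 0xE4 = 0x4A.
C3: T = 0x69, S = E(K, T) = 0xE5; 0x1E ⊕ 0xE5 = 0xFB.
C4: T = 0x6A, S = E(K, T) = 0xE6; 0x40 ⊕ 0xE6 = 0xA6.

C1 = 0x73, C2 = 0x4A, C3 = 0xFB, C4 = 0xA6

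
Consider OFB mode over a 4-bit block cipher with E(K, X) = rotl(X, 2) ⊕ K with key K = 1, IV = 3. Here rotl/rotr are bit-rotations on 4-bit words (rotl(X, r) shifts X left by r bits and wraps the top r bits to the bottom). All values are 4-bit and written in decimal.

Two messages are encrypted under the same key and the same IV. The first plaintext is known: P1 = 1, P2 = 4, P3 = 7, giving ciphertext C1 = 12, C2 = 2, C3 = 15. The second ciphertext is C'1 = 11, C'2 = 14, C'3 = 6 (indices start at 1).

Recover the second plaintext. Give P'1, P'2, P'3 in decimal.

In OFB with a reused IV, both messages share the same keystream S_i, so C_i ⊕ C'_i = P_i ⊕ P'_i and thus P'_i = P_i ⊕ C_i ⊕ C'_i.
P'1: 1 ⊕ 12 ⊕ 11 = 6.
P'2: 4 ⊕ 2 ⊕ 14 = 8.
P'3: 7 ⊕ 15 ⊕ 6 = 14.

P'1 = 6, P'2 = 8, P'3 = 14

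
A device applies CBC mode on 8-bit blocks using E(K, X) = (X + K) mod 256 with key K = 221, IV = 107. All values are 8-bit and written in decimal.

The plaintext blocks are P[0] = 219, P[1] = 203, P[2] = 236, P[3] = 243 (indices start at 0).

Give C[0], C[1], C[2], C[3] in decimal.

CBC encryption: C_i = E(K, P_i ⊕ C_{i−1}), with C_{−1} = IV.
C[0]: P[0] ⊕ 107 = 176; E(K, 176) = 141.
C[1]: P[1] ⊕ 141 = 70; E(K, 70) = 35.
C[2]: P[2] ⊕ 35 = 207; E(K, 207) = 172.
C[3]: P[3] ⊕ 172 = 95; E(K, 95) = 60.

C[0] = 141, C[1] = 35, C[2] = 172, C[3] = 60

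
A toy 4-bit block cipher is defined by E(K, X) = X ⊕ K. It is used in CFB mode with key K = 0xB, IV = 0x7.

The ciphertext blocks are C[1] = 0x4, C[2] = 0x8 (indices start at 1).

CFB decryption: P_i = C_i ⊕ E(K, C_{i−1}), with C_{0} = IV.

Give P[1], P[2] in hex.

P[1]: E(K, 0x7) = 0xC; 0x4 ⊕ 0xC = 0x8.
P[2]: E(K, 0x4) = 0xF; 0x8 ⊕ 0xF = 0x7.

P[1] = 0x8, P[2] = 0x7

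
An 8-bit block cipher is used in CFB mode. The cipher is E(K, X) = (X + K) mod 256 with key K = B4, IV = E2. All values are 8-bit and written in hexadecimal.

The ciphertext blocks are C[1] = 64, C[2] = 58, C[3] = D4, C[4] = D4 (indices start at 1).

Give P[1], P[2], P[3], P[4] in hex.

CFB decryption: P_i = C_i ⊕ E(K, C_{i−1}), with C_{0} = IV.
P[1]: E(K, E2) = 96; 64 ⊕ 96 = F2.
P[2]: E(K, 64) = 18; 58 ⊕ 18 = 40.
P[3]: E(K, 58) = 0C; D4 ⊕ 0C = D8.
P[4]: E(K, D4) = 88; D4 ⊕ 88 = 5C.

P[1] = F2, P[2] = 40, P[3] = D8, P[4] = 5C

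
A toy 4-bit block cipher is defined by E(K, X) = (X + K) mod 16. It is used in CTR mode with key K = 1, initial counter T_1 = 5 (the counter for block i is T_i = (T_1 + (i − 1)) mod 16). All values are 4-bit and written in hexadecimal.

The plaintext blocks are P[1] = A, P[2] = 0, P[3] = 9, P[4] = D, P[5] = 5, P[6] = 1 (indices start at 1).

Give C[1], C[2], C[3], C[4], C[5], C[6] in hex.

CTR encryption: S_i = E(K, T_i) where T_i is the counter for block i; C_i = P_i ⊕ S_i.
C[1]: T = 5, S = E(K, T) = 6; A ⊕ 6 = C.
C[2]: T = 6, S = E(K, T) = 7; 0 ⊕ 7 = 7.
C[3]: T = 7, S = E(K, T) = 8; 9 ⊕ 8 = 1.
C[4]: T = 8, S = E(K, T) = 9; D ⊕ 9 = 4.
C[5]: T = 9, S = E(K, T) = A; 5 ⊕ A = F.
C[6]: T = A, S = E(K, T) = B; 1 ⊕ B = A.

C[1] = C, C[2] = 7, C[3] = 1, C[4] = 4, C[5] = F, C[6] = A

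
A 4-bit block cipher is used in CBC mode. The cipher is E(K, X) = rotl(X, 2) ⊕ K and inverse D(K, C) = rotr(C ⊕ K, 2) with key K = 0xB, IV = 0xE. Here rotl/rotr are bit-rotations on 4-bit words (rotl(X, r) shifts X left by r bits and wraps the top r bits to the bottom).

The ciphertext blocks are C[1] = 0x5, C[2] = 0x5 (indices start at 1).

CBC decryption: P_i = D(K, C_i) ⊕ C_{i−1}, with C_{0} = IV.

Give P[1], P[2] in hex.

P[1]: D(K, 0x5) = 0xB; 0xB ⊕ 0xE = 0x5.
P[2]: D(K, 0x5) = 0xB; 0xB ⊕ 0x5 = 0xE.

P[1] = 0x5, P[2] = 0xE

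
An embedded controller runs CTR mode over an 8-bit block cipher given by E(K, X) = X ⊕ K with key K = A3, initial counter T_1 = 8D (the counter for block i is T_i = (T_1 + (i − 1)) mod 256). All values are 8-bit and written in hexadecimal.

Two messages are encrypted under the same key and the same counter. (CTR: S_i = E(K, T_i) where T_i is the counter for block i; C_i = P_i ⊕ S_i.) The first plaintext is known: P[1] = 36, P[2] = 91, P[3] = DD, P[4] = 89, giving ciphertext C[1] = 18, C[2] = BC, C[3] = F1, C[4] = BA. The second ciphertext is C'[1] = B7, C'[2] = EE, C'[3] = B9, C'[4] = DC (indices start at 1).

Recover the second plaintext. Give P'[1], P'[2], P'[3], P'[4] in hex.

P'[1] = 99, P'[2] = C3, P'[3] = 95, P'[4] = EF

In CTR with a reused counter, both messages share the same keystream S_i, so C_i ⊕ C'_i = P_i ⊕ P'_i and thus P'_i = P_i ⊕ C_i ⊕ C'_i.
P'[1]: 36 ⊕ 18 ⊕ B7 = 99.
P'[2]: 91 ⊕ BC ⊕ EE = C3.
P'[3]: DD ⊕ F1 ⊕ B9 = 95.
P'[4]: 89 ⊕ BA ⊕ DC = EF.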